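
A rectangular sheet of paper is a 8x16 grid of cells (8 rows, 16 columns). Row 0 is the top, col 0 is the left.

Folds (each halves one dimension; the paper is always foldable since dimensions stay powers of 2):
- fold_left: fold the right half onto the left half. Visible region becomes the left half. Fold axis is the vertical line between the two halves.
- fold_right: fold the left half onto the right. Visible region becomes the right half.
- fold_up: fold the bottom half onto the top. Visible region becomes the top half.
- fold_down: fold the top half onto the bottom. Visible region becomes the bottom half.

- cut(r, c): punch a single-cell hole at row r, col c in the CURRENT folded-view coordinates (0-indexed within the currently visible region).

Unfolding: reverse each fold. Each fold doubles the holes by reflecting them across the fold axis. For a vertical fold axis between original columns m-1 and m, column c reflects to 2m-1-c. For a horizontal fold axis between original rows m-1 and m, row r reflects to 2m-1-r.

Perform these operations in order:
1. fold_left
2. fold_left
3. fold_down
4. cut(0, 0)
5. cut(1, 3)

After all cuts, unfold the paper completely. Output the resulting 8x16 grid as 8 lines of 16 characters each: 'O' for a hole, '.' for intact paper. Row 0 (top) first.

Op 1 fold_left: fold axis v@8; visible region now rows[0,8) x cols[0,8) = 8x8
Op 2 fold_left: fold axis v@4; visible region now rows[0,8) x cols[0,4) = 8x4
Op 3 fold_down: fold axis h@4; visible region now rows[4,8) x cols[0,4) = 4x4
Op 4 cut(0, 0): punch at orig (4,0); cuts so far [(4, 0)]; region rows[4,8) x cols[0,4) = 4x4
Op 5 cut(1, 3): punch at orig (5,3); cuts so far [(4, 0), (5, 3)]; region rows[4,8) x cols[0,4) = 4x4
Unfold 1 (reflect across h@4): 4 holes -> [(2, 3), (3, 0), (4, 0), (5, 3)]
Unfold 2 (reflect across v@4): 8 holes -> [(2, 3), (2, 4), (3, 0), (3, 7), (4, 0), (4, 7), (5, 3), (5, 4)]
Unfold 3 (reflect across v@8): 16 holes -> [(2, 3), (2, 4), (2, 11), (2, 12), (3, 0), (3, 7), (3, 8), (3, 15), (4, 0), (4, 7), (4, 8), (4, 15), (5, 3), (5, 4), (5, 11), (5, 12)]

Answer: ................
................
...OO......OO...
O......OO......O
O......OO......O
...OO......OO...
................
................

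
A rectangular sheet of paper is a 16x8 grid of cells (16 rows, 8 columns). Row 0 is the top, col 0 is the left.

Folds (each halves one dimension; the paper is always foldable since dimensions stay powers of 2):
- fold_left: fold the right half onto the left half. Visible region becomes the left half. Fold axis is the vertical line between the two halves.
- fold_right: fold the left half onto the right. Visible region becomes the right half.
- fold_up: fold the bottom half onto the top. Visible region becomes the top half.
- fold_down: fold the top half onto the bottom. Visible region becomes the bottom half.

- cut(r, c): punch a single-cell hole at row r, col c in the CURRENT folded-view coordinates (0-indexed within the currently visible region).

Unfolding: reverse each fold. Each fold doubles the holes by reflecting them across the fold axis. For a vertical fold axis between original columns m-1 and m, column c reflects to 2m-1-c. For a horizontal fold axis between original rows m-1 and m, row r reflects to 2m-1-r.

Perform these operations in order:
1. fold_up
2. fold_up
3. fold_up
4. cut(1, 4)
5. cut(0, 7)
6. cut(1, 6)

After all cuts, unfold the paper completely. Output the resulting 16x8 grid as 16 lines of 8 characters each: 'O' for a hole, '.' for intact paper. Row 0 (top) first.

Op 1 fold_up: fold axis h@8; visible region now rows[0,8) x cols[0,8) = 8x8
Op 2 fold_up: fold axis h@4; visible region now rows[0,4) x cols[0,8) = 4x8
Op 3 fold_up: fold axis h@2; visible region now rows[0,2) x cols[0,8) = 2x8
Op 4 cut(1, 4): punch at orig (1,4); cuts so far [(1, 4)]; region rows[0,2) x cols[0,8) = 2x8
Op 5 cut(0, 7): punch at orig (0,7); cuts so far [(0, 7), (1, 4)]; region rows[0,2) x cols[0,8) = 2x8
Op 6 cut(1, 6): punch at orig (1,6); cuts so far [(0, 7), (1, 4), (1, 6)]; region rows[0,2) x cols[0,8) = 2x8
Unfold 1 (reflect across h@2): 6 holes -> [(0, 7), (1, 4), (1, 6), (2, 4), (2, 6), (3, 7)]
Unfold 2 (reflect across h@4): 12 holes -> [(0, 7), (1, 4), (1, 6), (2, 4), (2, 6), (3, 7), (4, 7), (5, 4), (5, 6), (6, 4), (6, 6), (7, 7)]
Unfold 3 (reflect across h@8): 24 holes -> [(0, 7), (1, 4), (1, 6), (2, 4), (2, 6), (3, 7), (4, 7), (5, 4), (5, 6), (6, 4), (6, 6), (7, 7), (8, 7), (9, 4), (9, 6), (10, 4), (10, 6), (11, 7), (12, 7), (13, 4), (13, 6), (14, 4), (14, 6), (15, 7)]

Answer: .......O
....O.O.
....O.O.
.......O
.......O
....O.O.
....O.O.
.......O
.......O
....O.O.
....O.O.
.......O
.......O
....O.O.
....O.O.
.......O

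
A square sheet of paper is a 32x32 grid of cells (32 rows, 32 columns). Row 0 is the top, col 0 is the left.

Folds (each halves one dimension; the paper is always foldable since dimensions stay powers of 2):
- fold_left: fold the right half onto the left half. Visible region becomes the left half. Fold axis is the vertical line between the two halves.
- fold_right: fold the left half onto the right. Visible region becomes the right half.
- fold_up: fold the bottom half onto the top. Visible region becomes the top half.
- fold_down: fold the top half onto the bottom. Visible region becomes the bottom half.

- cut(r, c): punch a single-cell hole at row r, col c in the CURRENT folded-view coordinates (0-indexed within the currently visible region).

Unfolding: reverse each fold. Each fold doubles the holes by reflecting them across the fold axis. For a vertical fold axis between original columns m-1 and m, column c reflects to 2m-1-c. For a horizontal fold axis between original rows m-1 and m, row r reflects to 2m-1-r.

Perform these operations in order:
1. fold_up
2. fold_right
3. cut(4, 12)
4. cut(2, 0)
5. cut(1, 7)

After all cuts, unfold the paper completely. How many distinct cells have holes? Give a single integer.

Answer: 12

Derivation:
Op 1 fold_up: fold axis h@16; visible region now rows[0,16) x cols[0,32) = 16x32
Op 2 fold_right: fold axis v@16; visible region now rows[0,16) x cols[16,32) = 16x16
Op 3 cut(4, 12): punch at orig (4,28); cuts so far [(4, 28)]; region rows[0,16) x cols[16,32) = 16x16
Op 4 cut(2, 0): punch at orig (2,16); cuts so far [(2, 16), (4, 28)]; region rows[0,16) x cols[16,32) = 16x16
Op 5 cut(1, 7): punch at orig (1,23); cuts so far [(1, 23), (2, 16), (4, 28)]; region rows[0,16) x cols[16,32) = 16x16
Unfold 1 (reflect across v@16): 6 holes -> [(1, 8), (1, 23), (2, 15), (2, 16), (4, 3), (4, 28)]
Unfold 2 (reflect across h@16): 12 holes -> [(1, 8), (1, 23), (2, 15), (2, 16), (4, 3), (4, 28), (27, 3), (27, 28), (29, 15), (29, 16), (30, 8), (30, 23)]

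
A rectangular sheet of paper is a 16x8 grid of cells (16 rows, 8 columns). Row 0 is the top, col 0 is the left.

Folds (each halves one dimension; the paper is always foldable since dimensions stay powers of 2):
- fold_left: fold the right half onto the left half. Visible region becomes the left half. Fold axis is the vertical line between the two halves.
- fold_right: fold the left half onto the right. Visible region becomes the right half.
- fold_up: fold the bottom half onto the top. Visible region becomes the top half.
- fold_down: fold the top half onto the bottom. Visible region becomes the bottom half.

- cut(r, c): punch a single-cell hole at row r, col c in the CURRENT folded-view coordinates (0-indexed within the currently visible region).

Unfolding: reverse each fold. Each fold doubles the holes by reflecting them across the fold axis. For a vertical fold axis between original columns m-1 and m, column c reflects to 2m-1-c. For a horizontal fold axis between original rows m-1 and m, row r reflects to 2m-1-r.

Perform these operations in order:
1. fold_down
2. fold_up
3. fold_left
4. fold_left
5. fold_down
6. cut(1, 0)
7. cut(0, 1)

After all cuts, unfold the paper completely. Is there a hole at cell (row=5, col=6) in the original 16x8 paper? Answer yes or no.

Op 1 fold_down: fold axis h@8; visible region now rows[8,16) x cols[0,8) = 8x8
Op 2 fold_up: fold axis h@12; visible region now rows[8,12) x cols[0,8) = 4x8
Op 3 fold_left: fold axis v@4; visible region now rows[8,12) x cols[0,4) = 4x4
Op 4 fold_left: fold axis v@2; visible region now rows[8,12) x cols[0,2) = 4x2
Op 5 fold_down: fold axis h@10; visible region now rows[10,12) x cols[0,2) = 2x2
Op 6 cut(1, 0): punch at orig (11,0); cuts so far [(11, 0)]; region rows[10,12) x cols[0,2) = 2x2
Op 7 cut(0, 1): punch at orig (10,1); cuts so far [(10, 1), (11, 0)]; region rows[10,12) x cols[0,2) = 2x2
Unfold 1 (reflect across h@10): 4 holes -> [(8, 0), (9, 1), (10, 1), (11, 0)]
Unfold 2 (reflect across v@2): 8 holes -> [(8, 0), (8, 3), (9, 1), (9, 2), (10, 1), (10, 2), (11, 0), (11, 3)]
Unfold 3 (reflect across v@4): 16 holes -> [(8, 0), (8, 3), (8, 4), (8, 7), (9, 1), (9, 2), (9, 5), (9, 6), (10, 1), (10, 2), (10, 5), (10, 6), (11, 0), (11, 3), (11, 4), (11, 7)]
Unfold 4 (reflect across h@12): 32 holes -> [(8, 0), (8, 3), (8, 4), (8, 7), (9, 1), (9, 2), (9, 5), (9, 6), (10, 1), (10, 2), (10, 5), (10, 6), (11, 0), (11, 3), (11, 4), (11, 7), (12, 0), (12, 3), (12, 4), (12, 7), (13, 1), (13, 2), (13, 5), (13, 6), (14, 1), (14, 2), (14, 5), (14, 6), (15, 0), (15, 3), (15, 4), (15, 7)]
Unfold 5 (reflect across h@8): 64 holes -> [(0, 0), (0, 3), (0, 4), (0, 7), (1, 1), (1, 2), (1, 5), (1, 6), (2, 1), (2, 2), (2, 5), (2, 6), (3, 0), (3, 3), (3, 4), (3, 7), (4, 0), (4, 3), (4, 4), (4, 7), (5, 1), (5, 2), (5, 5), (5, 6), (6, 1), (6, 2), (6, 5), (6, 6), (7, 0), (7, 3), (7, 4), (7, 7), (8, 0), (8, 3), (8, 4), (8, 7), (9, 1), (9, 2), (9, 5), (9, 6), (10, 1), (10, 2), (10, 5), (10, 6), (11, 0), (11, 3), (11, 4), (11, 7), (12, 0), (12, 3), (12, 4), (12, 7), (13, 1), (13, 2), (13, 5), (13, 6), (14, 1), (14, 2), (14, 5), (14, 6), (15, 0), (15, 3), (15, 4), (15, 7)]
Holes: [(0, 0), (0, 3), (0, 4), (0, 7), (1, 1), (1, 2), (1, 5), (1, 6), (2, 1), (2, 2), (2, 5), (2, 6), (3, 0), (3, 3), (3, 4), (3, 7), (4, 0), (4, 3), (4, 4), (4, 7), (5, 1), (5, 2), (5, 5), (5, 6), (6, 1), (6, 2), (6, 5), (6, 6), (7, 0), (7, 3), (7, 4), (7, 7), (8, 0), (8, 3), (8, 4), (8, 7), (9, 1), (9, 2), (9, 5), (9, 6), (10, 1), (10, 2), (10, 5), (10, 6), (11, 0), (11, 3), (11, 4), (11, 7), (12, 0), (12, 3), (12, 4), (12, 7), (13, 1), (13, 2), (13, 5), (13, 6), (14, 1), (14, 2), (14, 5), (14, 6), (15, 0), (15, 3), (15, 4), (15, 7)]

Answer: yes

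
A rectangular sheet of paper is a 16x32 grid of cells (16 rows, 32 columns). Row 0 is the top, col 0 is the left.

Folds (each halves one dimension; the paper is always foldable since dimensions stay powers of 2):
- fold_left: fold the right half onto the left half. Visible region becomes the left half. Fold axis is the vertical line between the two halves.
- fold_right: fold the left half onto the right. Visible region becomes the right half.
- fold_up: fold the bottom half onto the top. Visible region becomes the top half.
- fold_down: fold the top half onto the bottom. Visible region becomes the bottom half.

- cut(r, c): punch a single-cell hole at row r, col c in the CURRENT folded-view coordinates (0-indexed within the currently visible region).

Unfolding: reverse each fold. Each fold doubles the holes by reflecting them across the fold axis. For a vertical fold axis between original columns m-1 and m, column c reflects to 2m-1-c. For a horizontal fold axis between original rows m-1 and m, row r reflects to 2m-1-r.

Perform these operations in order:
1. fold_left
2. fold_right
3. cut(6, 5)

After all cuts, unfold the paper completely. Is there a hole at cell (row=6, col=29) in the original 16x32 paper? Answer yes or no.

Op 1 fold_left: fold axis v@16; visible region now rows[0,16) x cols[0,16) = 16x16
Op 2 fold_right: fold axis v@8; visible region now rows[0,16) x cols[8,16) = 16x8
Op 3 cut(6, 5): punch at orig (6,13); cuts so far [(6, 13)]; region rows[0,16) x cols[8,16) = 16x8
Unfold 1 (reflect across v@8): 2 holes -> [(6, 2), (6, 13)]
Unfold 2 (reflect across v@16): 4 holes -> [(6, 2), (6, 13), (6, 18), (6, 29)]
Holes: [(6, 2), (6, 13), (6, 18), (6, 29)]

Answer: yes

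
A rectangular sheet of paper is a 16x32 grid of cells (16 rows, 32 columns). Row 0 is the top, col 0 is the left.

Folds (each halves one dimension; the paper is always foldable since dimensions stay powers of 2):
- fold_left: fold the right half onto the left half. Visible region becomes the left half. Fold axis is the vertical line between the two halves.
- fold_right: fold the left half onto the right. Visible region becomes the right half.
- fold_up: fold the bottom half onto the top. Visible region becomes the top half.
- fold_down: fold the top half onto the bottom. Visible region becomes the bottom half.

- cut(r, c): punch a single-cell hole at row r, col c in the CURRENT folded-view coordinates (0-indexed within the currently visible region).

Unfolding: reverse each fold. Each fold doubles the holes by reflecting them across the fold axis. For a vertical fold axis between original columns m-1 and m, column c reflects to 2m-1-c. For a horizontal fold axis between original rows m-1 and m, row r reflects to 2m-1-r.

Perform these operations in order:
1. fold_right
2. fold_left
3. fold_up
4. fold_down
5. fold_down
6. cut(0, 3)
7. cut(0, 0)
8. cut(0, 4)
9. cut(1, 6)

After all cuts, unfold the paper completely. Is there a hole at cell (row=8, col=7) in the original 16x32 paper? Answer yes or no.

Op 1 fold_right: fold axis v@16; visible region now rows[0,16) x cols[16,32) = 16x16
Op 2 fold_left: fold axis v@24; visible region now rows[0,16) x cols[16,24) = 16x8
Op 3 fold_up: fold axis h@8; visible region now rows[0,8) x cols[16,24) = 8x8
Op 4 fold_down: fold axis h@4; visible region now rows[4,8) x cols[16,24) = 4x8
Op 5 fold_down: fold axis h@6; visible region now rows[6,8) x cols[16,24) = 2x8
Op 6 cut(0, 3): punch at orig (6,19); cuts so far [(6, 19)]; region rows[6,8) x cols[16,24) = 2x8
Op 7 cut(0, 0): punch at orig (6,16); cuts so far [(6, 16), (6, 19)]; region rows[6,8) x cols[16,24) = 2x8
Op 8 cut(0, 4): punch at orig (6,20); cuts so far [(6, 16), (6, 19), (6, 20)]; region rows[6,8) x cols[16,24) = 2x8
Op 9 cut(1, 6): punch at orig (7,22); cuts so far [(6, 16), (6, 19), (6, 20), (7, 22)]; region rows[6,8) x cols[16,24) = 2x8
Unfold 1 (reflect across h@6): 8 holes -> [(4, 22), (5, 16), (5, 19), (5, 20), (6, 16), (6, 19), (6, 20), (7, 22)]
Unfold 2 (reflect across h@4): 16 holes -> [(0, 22), (1, 16), (1, 19), (1, 20), (2, 16), (2, 19), (2, 20), (3, 22), (4, 22), (5, 16), (5, 19), (5, 20), (6, 16), (6, 19), (6, 20), (7, 22)]
Unfold 3 (reflect across h@8): 32 holes -> [(0, 22), (1, 16), (1, 19), (1, 20), (2, 16), (2, 19), (2, 20), (3, 22), (4, 22), (5, 16), (5, 19), (5, 20), (6, 16), (6, 19), (6, 20), (7, 22), (8, 22), (9, 16), (9, 19), (9, 20), (10, 16), (10, 19), (10, 20), (11, 22), (12, 22), (13, 16), (13, 19), (13, 20), (14, 16), (14, 19), (14, 20), (15, 22)]
Unfold 4 (reflect across v@24): 64 holes -> [(0, 22), (0, 25), (1, 16), (1, 19), (1, 20), (1, 27), (1, 28), (1, 31), (2, 16), (2, 19), (2, 20), (2, 27), (2, 28), (2, 31), (3, 22), (3, 25), (4, 22), (4, 25), (5, 16), (5, 19), (5, 20), (5, 27), (5, 28), (5, 31), (6, 16), (6, 19), (6, 20), (6, 27), (6, 28), (6, 31), (7, 22), (7, 25), (8, 22), (8, 25), (9, 16), (9, 19), (9, 20), (9, 27), (9, 28), (9, 31), (10, 16), (10, 19), (10, 20), (10, 27), (10, 28), (10, 31), (11, 22), (11, 25), (12, 22), (12, 25), (13, 16), (13, 19), (13, 20), (13, 27), (13, 28), (13, 31), (14, 16), (14, 19), (14, 20), (14, 27), (14, 28), (14, 31), (15, 22), (15, 25)]
Unfold 5 (reflect across v@16): 128 holes -> [(0, 6), (0, 9), (0, 22), (0, 25), (1, 0), (1, 3), (1, 4), (1, 11), (1, 12), (1, 15), (1, 16), (1, 19), (1, 20), (1, 27), (1, 28), (1, 31), (2, 0), (2, 3), (2, 4), (2, 11), (2, 12), (2, 15), (2, 16), (2, 19), (2, 20), (2, 27), (2, 28), (2, 31), (3, 6), (3, 9), (3, 22), (3, 25), (4, 6), (4, 9), (4, 22), (4, 25), (5, 0), (5, 3), (5, 4), (5, 11), (5, 12), (5, 15), (5, 16), (5, 19), (5, 20), (5, 27), (5, 28), (5, 31), (6, 0), (6, 3), (6, 4), (6, 11), (6, 12), (6, 15), (6, 16), (6, 19), (6, 20), (6, 27), (6, 28), (6, 31), (7, 6), (7, 9), (7, 22), (7, 25), (8, 6), (8, 9), (8, 22), (8, 25), (9, 0), (9, 3), (9, 4), (9, 11), (9, 12), (9, 15), (9, 16), (9, 19), (9, 20), (9, 27), (9, 28), (9, 31), (10, 0), (10, 3), (10, 4), (10, 11), (10, 12), (10, 15), (10, 16), (10, 19), (10, 20), (10, 27), (10, 28), (10, 31), (11, 6), (11, 9), (11, 22), (11, 25), (12, 6), (12, 9), (12, 22), (12, 25), (13, 0), (13, 3), (13, 4), (13, 11), (13, 12), (13, 15), (13, 16), (13, 19), (13, 20), (13, 27), (13, 28), (13, 31), (14, 0), (14, 3), (14, 4), (14, 11), (14, 12), (14, 15), (14, 16), (14, 19), (14, 20), (14, 27), (14, 28), (14, 31), (15, 6), (15, 9), (15, 22), (15, 25)]
Holes: [(0, 6), (0, 9), (0, 22), (0, 25), (1, 0), (1, 3), (1, 4), (1, 11), (1, 12), (1, 15), (1, 16), (1, 19), (1, 20), (1, 27), (1, 28), (1, 31), (2, 0), (2, 3), (2, 4), (2, 11), (2, 12), (2, 15), (2, 16), (2, 19), (2, 20), (2, 27), (2, 28), (2, 31), (3, 6), (3, 9), (3, 22), (3, 25), (4, 6), (4, 9), (4, 22), (4, 25), (5, 0), (5, 3), (5, 4), (5, 11), (5, 12), (5, 15), (5, 16), (5, 19), (5, 20), (5, 27), (5, 28), (5, 31), (6, 0), (6, 3), (6, 4), (6, 11), (6, 12), (6, 15), (6, 16), (6, 19), (6, 20), (6, 27), (6, 28), (6, 31), (7, 6), (7, 9), (7, 22), (7, 25), (8, 6), (8, 9), (8, 22), (8, 25), (9, 0), (9, 3), (9, 4), (9, 11), (9, 12), (9, 15), (9, 16), (9, 19), (9, 20), (9, 27), (9, 28), (9, 31), (10, 0), (10, 3), (10, 4), (10, 11), (10, 12), (10, 15), (10, 16), (10, 19), (10, 20), (10, 27), (10, 28), (10, 31), (11, 6), (11, 9), (11, 22), (11, 25), (12, 6), (12, 9), (12, 22), (12, 25), (13, 0), (13, 3), (13, 4), (13, 11), (13, 12), (13, 15), (13, 16), (13, 19), (13, 20), (13, 27), (13, 28), (13, 31), (14, 0), (14, 3), (14, 4), (14, 11), (14, 12), (14, 15), (14, 16), (14, 19), (14, 20), (14, 27), (14, 28), (14, 31), (15, 6), (15, 9), (15, 22), (15, 25)]

Answer: no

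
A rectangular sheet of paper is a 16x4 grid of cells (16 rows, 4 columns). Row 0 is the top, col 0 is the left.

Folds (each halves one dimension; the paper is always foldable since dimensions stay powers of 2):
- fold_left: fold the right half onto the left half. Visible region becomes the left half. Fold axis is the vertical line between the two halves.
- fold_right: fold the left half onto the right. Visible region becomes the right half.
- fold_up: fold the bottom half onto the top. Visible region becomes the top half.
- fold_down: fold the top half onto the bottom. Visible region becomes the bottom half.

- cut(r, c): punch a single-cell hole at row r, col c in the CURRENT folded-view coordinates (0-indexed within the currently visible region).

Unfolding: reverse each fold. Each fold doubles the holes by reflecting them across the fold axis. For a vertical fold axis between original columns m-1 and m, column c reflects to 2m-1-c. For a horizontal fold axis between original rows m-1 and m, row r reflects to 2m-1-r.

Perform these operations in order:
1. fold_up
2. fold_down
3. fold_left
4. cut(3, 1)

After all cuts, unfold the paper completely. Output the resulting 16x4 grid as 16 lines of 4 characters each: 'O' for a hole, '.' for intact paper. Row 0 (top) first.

Op 1 fold_up: fold axis h@8; visible region now rows[0,8) x cols[0,4) = 8x4
Op 2 fold_down: fold axis h@4; visible region now rows[4,8) x cols[0,4) = 4x4
Op 3 fold_left: fold axis v@2; visible region now rows[4,8) x cols[0,2) = 4x2
Op 4 cut(3, 1): punch at orig (7,1); cuts so far [(7, 1)]; region rows[4,8) x cols[0,2) = 4x2
Unfold 1 (reflect across v@2): 2 holes -> [(7, 1), (7, 2)]
Unfold 2 (reflect across h@4): 4 holes -> [(0, 1), (0, 2), (7, 1), (7, 2)]
Unfold 3 (reflect across h@8): 8 holes -> [(0, 1), (0, 2), (7, 1), (7, 2), (8, 1), (8, 2), (15, 1), (15, 2)]

Answer: .OO.
....
....
....
....
....
....
.OO.
.OO.
....
....
....
....
....
....
.OO.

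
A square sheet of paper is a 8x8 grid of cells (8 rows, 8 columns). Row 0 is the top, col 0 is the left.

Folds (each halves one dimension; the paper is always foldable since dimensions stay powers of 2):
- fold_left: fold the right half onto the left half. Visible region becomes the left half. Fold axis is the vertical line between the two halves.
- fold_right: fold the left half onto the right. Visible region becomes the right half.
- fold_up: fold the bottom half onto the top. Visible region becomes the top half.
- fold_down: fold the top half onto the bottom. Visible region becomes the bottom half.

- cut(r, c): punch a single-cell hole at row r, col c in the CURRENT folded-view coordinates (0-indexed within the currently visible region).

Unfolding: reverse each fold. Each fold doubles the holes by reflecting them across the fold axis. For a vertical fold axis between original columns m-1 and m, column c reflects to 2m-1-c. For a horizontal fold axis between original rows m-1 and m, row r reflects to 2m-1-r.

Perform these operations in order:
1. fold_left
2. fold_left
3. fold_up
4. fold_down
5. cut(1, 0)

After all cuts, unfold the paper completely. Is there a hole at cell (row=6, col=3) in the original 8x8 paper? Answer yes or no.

Answer: no

Derivation:
Op 1 fold_left: fold axis v@4; visible region now rows[0,8) x cols[0,4) = 8x4
Op 2 fold_left: fold axis v@2; visible region now rows[0,8) x cols[0,2) = 8x2
Op 3 fold_up: fold axis h@4; visible region now rows[0,4) x cols[0,2) = 4x2
Op 4 fold_down: fold axis h@2; visible region now rows[2,4) x cols[0,2) = 2x2
Op 5 cut(1, 0): punch at orig (3,0); cuts so far [(3, 0)]; region rows[2,4) x cols[0,2) = 2x2
Unfold 1 (reflect across h@2): 2 holes -> [(0, 0), (3, 0)]
Unfold 2 (reflect across h@4): 4 holes -> [(0, 0), (3, 0), (4, 0), (7, 0)]
Unfold 3 (reflect across v@2): 8 holes -> [(0, 0), (0, 3), (3, 0), (3, 3), (4, 0), (4, 3), (7, 0), (7, 3)]
Unfold 4 (reflect across v@4): 16 holes -> [(0, 0), (0, 3), (0, 4), (0, 7), (3, 0), (3, 3), (3, 4), (3, 7), (4, 0), (4, 3), (4, 4), (4, 7), (7, 0), (7, 3), (7, 4), (7, 7)]
Holes: [(0, 0), (0, 3), (0, 4), (0, 7), (3, 0), (3, 3), (3, 4), (3, 7), (4, 0), (4, 3), (4, 4), (4, 7), (7, 0), (7, 3), (7, 4), (7, 7)]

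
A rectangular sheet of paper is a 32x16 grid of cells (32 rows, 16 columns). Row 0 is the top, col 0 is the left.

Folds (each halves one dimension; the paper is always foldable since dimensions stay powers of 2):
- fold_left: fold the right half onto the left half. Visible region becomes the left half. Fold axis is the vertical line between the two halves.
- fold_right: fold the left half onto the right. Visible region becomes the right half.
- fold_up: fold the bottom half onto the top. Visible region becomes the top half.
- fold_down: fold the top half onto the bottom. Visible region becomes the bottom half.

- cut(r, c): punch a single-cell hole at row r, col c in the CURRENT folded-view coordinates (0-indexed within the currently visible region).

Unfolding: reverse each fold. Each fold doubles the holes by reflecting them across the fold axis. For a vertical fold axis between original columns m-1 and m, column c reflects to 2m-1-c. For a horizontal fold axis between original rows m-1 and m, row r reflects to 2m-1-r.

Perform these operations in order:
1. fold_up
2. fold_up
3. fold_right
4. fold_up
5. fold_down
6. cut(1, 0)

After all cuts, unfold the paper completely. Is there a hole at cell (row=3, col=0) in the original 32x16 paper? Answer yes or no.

Answer: no

Derivation:
Op 1 fold_up: fold axis h@16; visible region now rows[0,16) x cols[0,16) = 16x16
Op 2 fold_up: fold axis h@8; visible region now rows[0,8) x cols[0,16) = 8x16
Op 3 fold_right: fold axis v@8; visible region now rows[0,8) x cols[8,16) = 8x8
Op 4 fold_up: fold axis h@4; visible region now rows[0,4) x cols[8,16) = 4x8
Op 5 fold_down: fold axis h@2; visible region now rows[2,4) x cols[8,16) = 2x8
Op 6 cut(1, 0): punch at orig (3,8); cuts so far [(3, 8)]; region rows[2,4) x cols[8,16) = 2x8
Unfold 1 (reflect across h@2): 2 holes -> [(0, 8), (3, 8)]
Unfold 2 (reflect across h@4): 4 holes -> [(0, 8), (3, 8), (4, 8), (7, 8)]
Unfold 3 (reflect across v@8): 8 holes -> [(0, 7), (0, 8), (3, 7), (3, 8), (4, 7), (4, 8), (7, 7), (7, 8)]
Unfold 4 (reflect across h@8): 16 holes -> [(0, 7), (0, 8), (3, 7), (3, 8), (4, 7), (4, 8), (7, 7), (7, 8), (8, 7), (8, 8), (11, 7), (11, 8), (12, 7), (12, 8), (15, 7), (15, 8)]
Unfold 5 (reflect across h@16): 32 holes -> [(0, 7), (0, 8), (3, 7), (3, 8), (4, 7), (4, 8), (7, 7), (7, 8), (8, 7), (8, 8), (11, 7), (11, 8), (12, 7), (12, 8), (15, 7), (15, 8), (16, 7), (16, 8), (19, 7), (19, 8), (20, 7), (20, 8), (23, 7), (23, 8), (24, 7), (24, 8), (27, 7), (27, 8), (28, 7), (28, 8), (31, 7), (31, 8)]
Holes: [(0, 7), (0, 8), (3, 7), (3, 8), (4, 7), (4, 8), (7, 7), (7, 8), (8, 7), (8, 8), (11, 7), (11, 8), (12, 7), (12, 8), (15, 7), (15, 8), (16, 7), (16, 8), (19, 7), (19, 8), (20, 7), (20, 8), (23, 7), (23, 8), (24, 7), (24, 8), (27, 7), (27, 8), (28, 7), (28, 8), (31, 7), (31, 8)]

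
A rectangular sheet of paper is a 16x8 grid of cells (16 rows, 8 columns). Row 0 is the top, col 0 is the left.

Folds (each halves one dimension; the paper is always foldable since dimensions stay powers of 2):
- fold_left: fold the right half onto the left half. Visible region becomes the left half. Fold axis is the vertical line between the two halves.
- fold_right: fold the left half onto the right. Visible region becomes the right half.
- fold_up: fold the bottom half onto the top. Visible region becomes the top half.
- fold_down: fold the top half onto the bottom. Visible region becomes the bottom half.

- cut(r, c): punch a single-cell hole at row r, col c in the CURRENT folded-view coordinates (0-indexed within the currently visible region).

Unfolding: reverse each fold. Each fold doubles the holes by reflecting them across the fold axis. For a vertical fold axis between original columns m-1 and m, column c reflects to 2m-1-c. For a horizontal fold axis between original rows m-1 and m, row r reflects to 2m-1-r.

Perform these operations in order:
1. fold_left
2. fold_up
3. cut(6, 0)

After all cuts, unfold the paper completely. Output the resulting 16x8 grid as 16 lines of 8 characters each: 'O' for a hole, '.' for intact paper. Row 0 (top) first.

Answer: ........
........
........
........
........
........
O......O
........
........
O......O
........
........
........
........
........
........

Derivation:
Op 1 fold_left: fold axis v@4; visible region now rows[0,16) x cols[0,4) = 16x4
Op 2 fold_up: fold axis h@8; visible region now rows[0,8) x cols[0,4) = 8x4
Op 3 cut(6, 0): punch at orig (6,0); cuts so far [(6, 0)]; region rows[0,8) x cols[0,4) = 8x4
Unfold 1 (reflect across h@8): 2 holes -> [(6, 0), (9, 0)]
Unfold 2 (reflect across v@4): 4 holes -> [(6, 0), (6, 7), (9, 0), (9, 7)]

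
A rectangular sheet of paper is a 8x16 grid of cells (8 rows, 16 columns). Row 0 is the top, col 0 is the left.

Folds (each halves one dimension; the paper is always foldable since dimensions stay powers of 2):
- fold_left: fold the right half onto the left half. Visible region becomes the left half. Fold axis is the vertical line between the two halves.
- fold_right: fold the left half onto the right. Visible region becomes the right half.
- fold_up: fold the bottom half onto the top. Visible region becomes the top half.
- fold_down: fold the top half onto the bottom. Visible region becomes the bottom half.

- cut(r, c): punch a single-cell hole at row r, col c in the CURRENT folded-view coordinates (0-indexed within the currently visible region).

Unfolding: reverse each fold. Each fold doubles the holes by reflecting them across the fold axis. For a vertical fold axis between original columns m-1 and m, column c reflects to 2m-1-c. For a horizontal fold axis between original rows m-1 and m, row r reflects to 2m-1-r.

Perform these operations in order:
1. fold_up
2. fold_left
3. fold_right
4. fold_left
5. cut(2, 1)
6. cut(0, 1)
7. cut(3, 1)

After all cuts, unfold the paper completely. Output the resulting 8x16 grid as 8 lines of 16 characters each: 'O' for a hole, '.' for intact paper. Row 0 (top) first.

Op 1 fold_up: fold axis h@4; visible region now rows[0,4) x cols[0,16) = 4x16
Op 2 fold_left: fold axis v@8; visible region now rows[0,4) x cols[0,8) = 4x8
Op 3 fold_right: fold axis v@4; visible region now rows[0,4) x cols[4,8) = 4x4
Op 4 fold_left: fold axis v@6; visible region now rows[0,4) x cols[4,6) = 4x2
Op 5 cut(2, 1): punch at orig (2,5); cuts so far [(2, 5)]; region rows[0,4) x cols[4,6) = 4x2
Op 6 cut(0, 1): punch at orig (0,5); cuts so far [(0, 5), (2, 5)]; region rows[0,4) x cols[4,6) = 4x2
Op 7 cut(3, 1): punch at orig (3,5); cuts so far [(0, 5), (2, 5), (3, 5)]; region rows[0,4) x cols[4,6) = 4x2
Unfold 1 (reflect across v@6): 6 holes -> [(0, 5), (0, 6), (2, 5), (2, 6), (3, 5), (3, 6)]
Unfold 2 (reflect across v@4): 12 holes -> [(0, 1), (0, 2), (0, 5), (0, 6), (2, 1), (2, 2), (2, 5), (2, 6), (3, 1), (3, 2), (3, 5), (3, 6)]
Unfold 3 (reflect across v@8): 24 holes -> [(0, 1), (0, 2), (0, 5), (0, 6), (0, 9), (0, 10), (0, 13), (0, 14), (2, 1), (2, 2), (2, 5), (2, 6), (2, 9), (2, 10), (2, 13), (2, 14), (3, 1), (3, 2), (3, 5), (3, 6), (3, 9), (3, 10), (3, 13), (3, 14)]
Unfold 4 (reflect across h@4): 48 holes -> [(0, 1), (0, 2), (0, 5), (0, 6), (0, 9), (0, 10), (0, 13), (0, 14), (2, 1), (2, 2), (2, 5), (2, 6), (2, 9), (2, 10), (2, 13), (2, 14), (3, 1), (3, 2), (3, 5), (3, 6), (3, 9), (3, 10), (3, 13), (3, 14), (4, 1), (4, 2), (4, 5), (4, 6), (4, 9), (4, 10), (4, 13), (4, 14), (5, 1), (5, 2), (5, 5), (5, 6), (5, 9), (5, 10), (5, 13), (5, 14), (7, 1), (7, 2), (7, 5), (7, 6), (7, 9), (7, 10), (7, 13), (7, 14)]

Answer: .OO..OO..OO..OO.
................
.OO..OO..OO..OO.
.OO..OO..OO..OO.
.OO..OO..OO..OO.
.OO..OO..OO..OO.
................
.OO..OO..OO..OO.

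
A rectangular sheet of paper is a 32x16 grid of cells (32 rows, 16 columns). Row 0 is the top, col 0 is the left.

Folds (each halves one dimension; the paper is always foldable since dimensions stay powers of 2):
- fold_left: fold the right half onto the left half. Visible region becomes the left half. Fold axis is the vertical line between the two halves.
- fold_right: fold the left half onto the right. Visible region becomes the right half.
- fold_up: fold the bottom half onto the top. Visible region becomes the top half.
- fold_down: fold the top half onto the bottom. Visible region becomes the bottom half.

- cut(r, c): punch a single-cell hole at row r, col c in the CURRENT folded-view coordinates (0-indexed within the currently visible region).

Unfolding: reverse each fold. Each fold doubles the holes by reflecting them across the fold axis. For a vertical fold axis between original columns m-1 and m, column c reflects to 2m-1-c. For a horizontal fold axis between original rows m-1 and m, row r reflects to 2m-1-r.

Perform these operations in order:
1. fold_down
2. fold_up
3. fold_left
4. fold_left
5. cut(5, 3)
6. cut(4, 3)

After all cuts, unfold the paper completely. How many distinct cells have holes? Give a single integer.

Answer: 32

Derivation:
Op 1 fold_down: fold axis h@16; visible region now rows[16,32) x cols[0,16) = 16x16
Op 2 fold_up: fold axis h@24; visible region now rows[16,24) x cols[0,16) = 8x16
Op 3 fold_left: fold axis v@8; visible region now rows[16,24) x cols[0,8) = 8x8
Op 4 fold_left: fold axis v@4; visible region now rows[16,24) x cols[0,4) = 8x4
Op 5 cut(5, 3): punch at orig (21,3); cuts so far [(21, 3)]; region rows[16,24) x cols[0,4) = 8x4
Op 6 cut(4, 3): punch at orig (20,3); cuts so far [(20, 3), (21, 3)]; region rows[16,24) x cols[0,4) = 8x4
Unfold 1 (reflect across v@4): 4 holes -> [(20, 3), (20, 4), (21, 3), (21, 4)]
Unfold 2 (reflect across v@8): 8 holes -> [(20, 3), (20, 4), (20, 11), (20, 12), (21, 3), (21, 4), (21, 11), (21, 12)]
Unfold 3 (reflect across h@24): 16 holes -> [(20, 3), (20, 4), (20, 11), (20, 12), (21, 3), (21, 4), (21, 11), (21, 12), (26, 3), (26, 4), (26, 11), (26, 12), (27, 3), (27, 4), (27, 11), (27, 12)]
Unfold 4 (reflect across h@16): 32 holes -> [(4, 3), (4, 4), (4, 11), (4, 12), (5, 3), (5, 4), (5, 11), (5, 12), (10, 3), (10, 4), (10, 11), (10, 12), (11, 3), (11, 4), (11, 11), (11, 12), (20, 3), (20, 4), (20, 11), (20, 12), (21, 3), (21, 4), (21, 11), (21, 12), (26, 3), (26, 4), (26, 11), (26, 12), (27, 3), (27, 4), (27, 11), (27, 12)]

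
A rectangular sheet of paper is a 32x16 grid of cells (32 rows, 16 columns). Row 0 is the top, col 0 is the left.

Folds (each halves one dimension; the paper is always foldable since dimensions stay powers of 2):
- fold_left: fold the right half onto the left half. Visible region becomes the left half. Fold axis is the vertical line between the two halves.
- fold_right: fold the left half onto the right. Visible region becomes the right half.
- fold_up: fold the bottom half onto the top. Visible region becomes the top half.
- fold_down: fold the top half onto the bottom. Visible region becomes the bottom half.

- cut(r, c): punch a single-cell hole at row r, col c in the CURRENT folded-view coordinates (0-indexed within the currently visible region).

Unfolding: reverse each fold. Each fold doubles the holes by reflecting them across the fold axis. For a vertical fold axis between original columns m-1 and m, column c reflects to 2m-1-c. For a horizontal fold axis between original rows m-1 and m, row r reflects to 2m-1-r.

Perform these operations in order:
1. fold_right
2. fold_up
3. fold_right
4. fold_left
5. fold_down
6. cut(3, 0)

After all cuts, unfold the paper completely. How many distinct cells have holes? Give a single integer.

Op 1 fold_right: fold axis v@8; visible region now rows[0,32) x cols[8,16) = 32x8
Op 2 fold_up: fold axis h@16; visible region now rows[0,16) x cols[8,16) = 16x8
Op 3 fold_right: fold axis v@12; visible region now rows[0,16) x cols[12,16) = 16x4
Op 4 fold_left: fold axis v@14; visible region now rows[0,16) x cols[12,14) = 16x2
Op 5 fold_down: fold axis h@8; visible region now rows[8,16) x cols[12,14) = 8x2
Op 6 cut(3, 0): punch at orig (11,12); cuts so far [(11, 12)]; region rows[8,16) x cols[12,14) = 8x2
Unfold 1 (reflect across h@8): 2 holes -> [(4, 12), (11, 12)]
Unfold 2 (reflect across v@14): 4 holes -> [(4, 12), (4, 15), (11, 12), (11, 15)]
Unfold 3 (reflect across v@12): 8 holes -> [(4, 8), (4, 11), (4, 12), (4, 15), (11, 8), (11, 11), (11, 12), (11, 15)]
Unfold 4 (reflect across h@16): 16 holes -> [(4, 8), (4, 11), (4, 12), (4, 15), (11, 8), (11, 11), (11, 12), (11, 15), (20, 8), (20, 11), (20, 12), (20, 15), (27, 8), (27, 11), (27, 12), (27, 15)]
Unfold 5 (reflect across v@8): 32 holes -> [(4, 0), (4, 3), (4, 4), (4, 7), (4, 8), (4, 11), (4, 12), (4, 15), (11, 0), (11, 3), (11, 4), (11, 7), (11, 8), (11, 11), (11, 12), (11, 15), (20, 0), (20, 3), (20, 4), (20, 7), (20, 8), (20, 11), (20, 12), (20, 15), (27, 0), (27, 3), (27, 4), (27, 7), (27, 8), (27, 11), (27, 12), (27, 15)]

Answer: 32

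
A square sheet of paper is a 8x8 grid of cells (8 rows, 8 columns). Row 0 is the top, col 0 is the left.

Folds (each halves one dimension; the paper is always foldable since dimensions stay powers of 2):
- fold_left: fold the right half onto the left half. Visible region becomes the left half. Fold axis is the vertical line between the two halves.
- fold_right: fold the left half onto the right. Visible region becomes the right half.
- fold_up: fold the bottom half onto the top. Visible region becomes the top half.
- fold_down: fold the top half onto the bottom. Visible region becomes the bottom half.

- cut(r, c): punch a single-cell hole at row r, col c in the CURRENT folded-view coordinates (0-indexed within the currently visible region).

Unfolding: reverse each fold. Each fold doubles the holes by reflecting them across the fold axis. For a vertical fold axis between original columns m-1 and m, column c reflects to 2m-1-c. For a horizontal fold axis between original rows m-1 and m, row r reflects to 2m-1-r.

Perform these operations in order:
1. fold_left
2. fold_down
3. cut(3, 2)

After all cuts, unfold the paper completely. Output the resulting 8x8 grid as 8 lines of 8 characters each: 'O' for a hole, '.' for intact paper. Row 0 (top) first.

Op 1 fold_left: fold axis v@4; visible region now rows[0,8) x cols[0,4) = 8x4
Op 2 fold_down: fold axis h@4; visible region now rows[4,8) x cols[0,4) = 4x4
Op 3 cut(3, 2): punch at orig (7,2); cuts so far [(7, 2)]; region rows[4,8) x cols[0,4) = 4x4
Unfold 1 (reflect across h@4): 2 holes -> [(0, 2), (7, 2)]
Unfold 2 (reflect across v@4): 4 holes -> [(0, 2), (0, 5), (7, 2), (7, 5)]

Answer: ..O..O..
........
........
........
........
........
........
..O..O..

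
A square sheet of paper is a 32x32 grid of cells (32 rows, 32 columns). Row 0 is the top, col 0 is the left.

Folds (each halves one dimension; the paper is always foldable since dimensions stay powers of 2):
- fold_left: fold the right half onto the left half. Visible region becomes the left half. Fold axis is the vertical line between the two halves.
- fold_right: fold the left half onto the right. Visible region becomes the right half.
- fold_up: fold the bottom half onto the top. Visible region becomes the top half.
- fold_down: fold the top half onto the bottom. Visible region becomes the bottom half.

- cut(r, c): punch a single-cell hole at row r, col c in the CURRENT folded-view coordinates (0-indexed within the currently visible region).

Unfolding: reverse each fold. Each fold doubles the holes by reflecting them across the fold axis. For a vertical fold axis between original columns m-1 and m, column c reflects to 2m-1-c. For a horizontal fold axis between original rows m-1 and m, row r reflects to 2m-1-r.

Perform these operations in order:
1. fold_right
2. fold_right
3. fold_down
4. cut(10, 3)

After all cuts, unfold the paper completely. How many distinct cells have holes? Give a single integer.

Op 1 fold_right: fold axis v@16; visible region now rows[0,32) x cols[16,32) = 32x16
Op 2 fold_right: fold axis v@24; visible region now rows[0,32) x cols[24,32) = 32x8
Op 3 fold_down: fold axis h@16; visible region now rows[16,32) x cols[24,32) = 16x8
Op 4 cut(10, 3): punch at orig (26,27); cuts so far [(26, 27)]; region rows[16,32) x cols[24,32) = 16x8
Unfold 1 (reflect across h@16): 2 holes -> [(5, 27), (26, 27)]
Unfold 2 (reflect across v@24): 4 holes -> [(5, 20), (5, 27), (26, 20), (26, 27)]
Unfold 3 (reflect across v@16): 8 holes -> [(5, 4), (5, 11), (5, 20), (5, 27), (26, 4), (26, 11), (26, 20), (26, 27)]

Answer: 8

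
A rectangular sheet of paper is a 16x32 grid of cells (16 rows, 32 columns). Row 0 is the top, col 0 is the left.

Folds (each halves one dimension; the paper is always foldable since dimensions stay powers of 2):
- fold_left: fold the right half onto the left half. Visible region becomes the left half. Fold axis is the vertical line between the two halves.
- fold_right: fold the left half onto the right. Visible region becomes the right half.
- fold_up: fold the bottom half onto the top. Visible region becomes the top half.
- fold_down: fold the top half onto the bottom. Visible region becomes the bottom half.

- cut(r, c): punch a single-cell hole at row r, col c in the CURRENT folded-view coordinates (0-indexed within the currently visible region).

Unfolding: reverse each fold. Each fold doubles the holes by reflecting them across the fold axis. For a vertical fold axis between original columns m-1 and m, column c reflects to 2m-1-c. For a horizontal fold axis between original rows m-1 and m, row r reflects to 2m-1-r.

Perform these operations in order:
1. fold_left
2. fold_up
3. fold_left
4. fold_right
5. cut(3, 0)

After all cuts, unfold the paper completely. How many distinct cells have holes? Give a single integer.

Answer: 16

Derivation:
Op 1 fold_left: fold axis v@16; visible region now rows[0,16) x cols[0,16) = 16x16
Op 2 fold_up: fold axis h@8; visible region now rows[0,8) x cols[0,16) = 8x16
Op 3 fold_left: fold axis v@8; visible region now rows[0,8) x cols[0,8) = 8x8
Op 4 fold_right: fold axis v@4; visible region now rows[0,8) x cols[4,8) = 8x4
Op 5 cut(3, 0): punch at orig (3,4); cuts so far [(3, 4)]; region rows[0,8) x cols[4,8) = 8x4
Unfold 1 (reflect across v@4): 2 holes -> [(3, 3), (3, 4)]
Unfold 2 (reflect across v@8): 4 holes -> [(3, 3), (3, 4), (3, 11), (3, 12)]
Unfold 3 (reflect across h@8): 8 holes -> [(3, 3), (3, 4), (3, 11), (3, 12), (12, 3), (12, 4), (12, 11), (12, 12)]
Unfold 4 (reflect across v@16): 16 holes -> [(3, 3), (3, 4), (3, 11), (3, 12), (3, 19), (3, 20), (3, 27), (3, 28), (12, 3), (12, 4), (12, 11), (12, 12), (12, 19), (12, 20), (12, 27), (12, 28)]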